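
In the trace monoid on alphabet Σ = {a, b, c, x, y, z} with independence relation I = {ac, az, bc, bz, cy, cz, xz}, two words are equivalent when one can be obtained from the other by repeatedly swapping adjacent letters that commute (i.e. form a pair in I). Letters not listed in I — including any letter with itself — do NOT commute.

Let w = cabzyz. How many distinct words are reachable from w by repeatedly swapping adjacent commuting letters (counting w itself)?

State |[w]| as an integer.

0(c) covers ∅
1(a) covers ∅
2(b) covers 1:a
3(z) covers ∅
4(y) covers 2:b, 3:z
5(z) covers 4:y
floor of heap: 0:c, 1:a, 3:z
completions by unplaced set U, small U first (add the entries for U minus each lowest piece of U):
  |U|=1: {0}:1  {5}:1
  |U|=2: {0,5}:2  {4,5}:1
  |U|=3: {0,4,5}:3  {2,4,5}:1  {3,4,5}:1
  |U|=4: {0,2,4,5}:4  {0,3,4,5}:4  {1,2,4,5}:1  {2,3,4,5}:2
  start at 0(c): 3
  start at 1(a): 10
  start at 3(z): 5
sum over floor = 18

18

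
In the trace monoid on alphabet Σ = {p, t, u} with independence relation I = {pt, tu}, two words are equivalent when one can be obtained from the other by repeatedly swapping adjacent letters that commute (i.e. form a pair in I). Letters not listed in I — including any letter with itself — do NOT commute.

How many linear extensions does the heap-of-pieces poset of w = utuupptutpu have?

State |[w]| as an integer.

165

#0=u has no predecessor
#1=t has no predecessor
#2=u depends on [0:u]
#3=u depends on [2:u]
#4=p depends on [3:u]
#5=p depends on [4:p]
#6=t depends on [1:t]
#7=u depends on [5:p]
#8=t depends on [6:t]
#9=p depends on [7:u]
#10=u depends on [9:p]
sources: [0:u, 1:t]
N(rest) = Σ N(rest − s) over sources s of rest; N(one piece) = 1:
  size 1 → [8]=1  [10]=1
  size 2 → [6,8]=1  [8,10]=2  [9,10]=1
  size 3 → [1,6,8]=1  [6,8,10]=3  [7,9,10]=1  [8,9,10]=3
  size 4 → [1,6,8,10]=4  [5,7,9,10]=1  [6,8,9,10]=6  [7,8,9,10]=4
  size 5 → [1,6,8,9,10]=10  [4,5,7,9,10]=1  [5,7,8,9,10]=5  [6,7,8,9,10]=10
  size 6 → [1,6,7,8,9,10]=20  [3,4,5,7,9,10]=1  [4,5,7,8,9,10]=6  [5,6,7,8,9,10]=15
  size 7 → [1,5,6,7,8,9,10]=35  [2,3,4,5,7,9,10]=1  [3,4,5,7,8,9,10]=7  [4,5,6,7,8,9,10]=21
  size 8 → [0,2,3,4,5,7,9,10]=1  [1,4,5,6,7,8,9,10]=56  [2,3,4,5,7,8,9,10]=8  [3,4,5,6,7,8,9,10]=28
  size 9 → [0,2,3,4,5,7,8,9,10]=9  [1,3,4,5,6,7,8,9,10]=84  [2,3,4,5,6,7,8,9,10]=36
  first=0(u) contributes 120
  first=1(t) contributes 45
|[w]| = 165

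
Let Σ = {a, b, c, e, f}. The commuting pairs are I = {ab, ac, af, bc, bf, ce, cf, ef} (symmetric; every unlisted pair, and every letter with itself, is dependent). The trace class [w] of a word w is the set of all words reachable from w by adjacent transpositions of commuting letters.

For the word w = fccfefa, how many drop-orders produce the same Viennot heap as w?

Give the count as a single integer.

210

0(f) covers ∅
1(c) covers ∅
2(c) covers 1:c
3(f) covers 0:f
4(e) covers ∅
5(f) covers 3:f
6(a) covers 4:e
floor of heap: 0:f, 1:c, 4:e
completions by unplaced set U, small U first (add the entries for U minus each lowest piece of U):
  |U|=1: {2}:1  {5}:1  {6}:1
  |U|=2: {1,2}:1  {2,5}:2  {2,6}:2  {3,5}:1  {4,6}:1  {5,6}:2
  |U|=3: {0,3,5}:1  {1,2,5}:3  {1,2,6}:3  {2,3,5}:3  {2,4,6}:3  {2,5,6}:6  {3,5,6}:3  {4,5,6}:3
  |U|=4: {0,2,3,5}:4  {0,3,5,6}:4  {1,2,3,5}:6  {1,2,4,6}:6  {1,2,5,6}:12  {2,3,5,6}:12  {2,4,5,6}:12  {3,4,5,6}:6
  |U|=5: {0,1,2,3,5}:10  {0,2,3,5,6}:20  {0,3,4,5,6}:10  {1,2,3,5,6}:30  {1,2,4,5,6}:30  {2,3,4,5,6}:30
  start at 0(f): 90
  start at 1(c): 60
  start at 4(e): 60
sum over floor = 210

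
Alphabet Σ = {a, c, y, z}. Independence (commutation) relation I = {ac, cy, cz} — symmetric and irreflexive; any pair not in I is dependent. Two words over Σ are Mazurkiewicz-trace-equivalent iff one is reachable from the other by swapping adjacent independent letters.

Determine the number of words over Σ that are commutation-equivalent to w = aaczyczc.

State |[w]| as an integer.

piece 0:a — minimal
piece 1:a rests on {0:a}
piece 2:c — minimal
piece 3:z rests on {1:a}
piece 4:y rests on {3:z}
piece 5:c rests on {2:c}
piece 6:z rests on {4:y}
piece 7:c rests on {5:c}
minimal pieces: {0:a, 2:c}
ways to finish when only these pieces remain (= sum over removing one remaining piece with nothing left below it):
  1 left: {6}→1  {7}→1
  2 left: {4,6}→1  {5,7}→1  {6,7}→2
  3 left: {2,5,7}→1  {3,4,6}→1  {4,6,7}→3  {5,6,7}→3
  4 left: {1,3,4,6}→1  {2,5,6,7}→4  {3,4,6,7}→4  {4,5,6,7}→6
  5 left: {0,1,3,4,6}→1  {1,3,4,6,7}→5  {2,4,5,6,7}→10  {3,4,5,6,7}→10
  6 left: {0,1,3,4,6,7}→6  {1,3,4,5,6,7}→15  {2,3,4,5,6,7}→20
  placing 0:a first → 35 extensions
  placing 2:c first → 21 extensions
total linear extensions = 56

56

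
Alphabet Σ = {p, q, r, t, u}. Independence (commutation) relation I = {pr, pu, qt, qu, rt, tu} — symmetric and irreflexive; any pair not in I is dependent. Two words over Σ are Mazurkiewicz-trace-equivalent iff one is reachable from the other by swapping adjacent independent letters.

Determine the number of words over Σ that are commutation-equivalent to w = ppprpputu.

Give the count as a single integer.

0(p) covers ∅
1(p) covers 0:p
2(p) covers 1:p
3(r) covers ∅
4(p) covers 2:p
5(p) covers 4:p
6(u) covers 3:r
7(t) covers 5:p
8(u) covers 6:u
floor of heap: 0:p, 3:r
completions by unplaced set U, small U first (add the entries for U minus each lowest piece of U):
  |U|=1: {7}:1  {8}:1
  |U|=2: {5,7}:1  {6,8}:1  {7,8}:2
  |U|=3: {3,6,8}:1  {4,5,7}:1  {5,7,8}:3  {6,7,8}:3
  |U|=4: {2,4,5,7}:1  {3,6,7,8}:4  {4,5,7,8}:4  {5,6,7,8}:6
  |U|=5: {1,2,4,5,7}:1  {2,4,5,7,8}:5  {3,5,6,7,8}:10  {4,5,6,7,8}:10
  |U|=6: {0,1,2,4,5,7}:1  {1,2,4,5,7,8}:6  {2,4,5,6,7,8}:15  {3,4,5,6,7,8}:20
  |U|=7: {0,1,2,4,5,7,8}:7  {1,2,4,5,6,7,8}:21  {2,3,4,5,6,7,8}:35
  start at 0(p): 56
  start at 3(r): 28
sum over floor = 84

84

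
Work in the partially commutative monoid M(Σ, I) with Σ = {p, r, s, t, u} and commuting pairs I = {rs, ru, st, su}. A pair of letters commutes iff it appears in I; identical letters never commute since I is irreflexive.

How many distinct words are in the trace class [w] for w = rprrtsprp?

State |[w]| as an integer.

4

#0=r has no predecessor
#1=p depends on [0:r]
#2=r depends on [1:p]
#3=r depends on [2:r]
#4=t depends on [3:r]
#5=s depends on [1:p]
#6=p depends on [4:t, 5:s]
#7=r depends on [6:p]
#8=p depends on [7:r]
sources: [0:r]
N(rest) = Σ N(rest − s) over sources s of rest; N(one piece) = 1:
  size 1 → [8]=1
  size 2 → [7,8]=1
  size 3 → [6,7,8]=1
  size 4 → [4,6,7,8]=1  [5,6,7,8]=1
  size 5 → [3,4,6,7,8]=1  [4,5,6,7,8]=2
  size 6 → [2,3,4,6,7,8]=1  [3,4,5,6,7,8]=3
  size 7 → [2,3,4,5,6,7,8]=4
  first=0(r) contributes 4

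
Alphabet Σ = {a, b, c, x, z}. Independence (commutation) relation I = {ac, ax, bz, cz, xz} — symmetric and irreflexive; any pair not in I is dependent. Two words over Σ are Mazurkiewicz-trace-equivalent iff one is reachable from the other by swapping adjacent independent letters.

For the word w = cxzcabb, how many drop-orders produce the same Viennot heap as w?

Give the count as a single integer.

#0=c has no predecessor
#1=x depends on [0:c]
#2=z has no predecessor
#3=c depends on [1:x]
#4=a depends on [2:z]
#5=b depends on [3:c, 4:a]
#6=b depends on [5:b]
sources: [0:c, 2:z]
N(rest) = Σ N(rest − s) over sources s of rest; N(one piece) = 1:
  size 1 → [6]=1
  size 2 → [5,6]=1
  size 3 → [3,5,6]=1  [4,5,6]=1
  size 4 → [1,3,5,6]=1  [2,4,5,6]=1  [3,4,5,6]=2
  size 5 → [0,1,3,5,6]=1  [1,3,4,5,6]=3  [2,3,4,5,6]=3
  first=0(c) contributes 6
  first=2(z) contributes 4
|[w]| = 10

10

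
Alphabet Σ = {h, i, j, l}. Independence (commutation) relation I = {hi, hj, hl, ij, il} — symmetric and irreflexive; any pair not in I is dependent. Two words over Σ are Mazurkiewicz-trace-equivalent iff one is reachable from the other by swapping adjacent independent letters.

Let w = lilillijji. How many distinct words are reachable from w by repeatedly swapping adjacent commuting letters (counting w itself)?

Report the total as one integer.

piece 0:l — minimal
piece 1:i — minimal
piece 2:l rests on {0:l}
piece 3:i rests on {1:i}
piece 4:l rests on {2:l}
piece 5:l rests on {4:l}
piece 6:i rests on {3:i}
piece 7:j rests on {5:l}
piece 8:j rests on {7:j}
piece 9:i rests on {6:i}
minimal pieces: {0:l, 1:i}
ways to finish when only these pieces remain (= sum over removing one remaining piece with nothing left below it):
  1 left: {8}→1  {9}→1
  2 left: {6,9}→1  {7,8}→1  {8,9}→2
  3 left: {3,6,9}→1  {5,7,8}→1  {6,8,9}→3  {7,8,9}→3
  4 left: {1,3,6,9}→1  {3,6,8,9}→4  {4,5,7,8}→1  {5,7,8,9}→4  {6,7,8,9}→6
  5 left: {1,3,6,8,9}→5  {2,4,5,7,8}→1  {3,6,7,8,9}→10  {4,5,7,8,9}→5  {5,6,7,8,9}→10
  6 left: {0,2,4,5,7,8}→1  {1,3,6,7,8,9}→15  {2,4,5,7,8,9}→6  {3,5,6,7,8,9}→20  {4,5,6,7,8,9}→15
  7 left: {0,2,4,5,7,8,9}→7  {1,3,5,6,7,8,9}→35  {2,4,5,6,7,8,9}→21  {3,4,5,6,7,8,9}→35
  8 left: {0,2,4,5,6,7,8,9}→28  {1,3,4,5,6,7,8,9}→70  {2,3,4,5,6,7,8,9}→56
  placing 0:l first → 126 extensions
  placing 1:i first → 84 extensions
total linear extensions = 210

210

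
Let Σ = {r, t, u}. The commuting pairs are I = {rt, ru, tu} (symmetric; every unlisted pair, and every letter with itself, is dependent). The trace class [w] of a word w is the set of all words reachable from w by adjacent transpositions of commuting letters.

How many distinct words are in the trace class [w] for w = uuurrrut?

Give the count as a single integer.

piece 0:u — minimal
piece 1:u rests on {0:u}
piece 2:u rests on {1:u}
piece 3:r — minimal
piece 4:r rests on {3:r}
piece 5:r rests on {4:r}
piece 6:u rests on {2:u}
piece 7:t — minimal
minimal pieces: {0:u, 3:r, 7:t}
ways to finish when only these pieces remain (= sum over removing one remaining piece with nothing left below it):
  1 left: {5}→1  {6}→1  {7}→1
  2 left: {2,6}→1  {4,5}→1  {5,6}→2  {5,7}→2  {6,7}→2
  3 left: {1,2,6}→1  {2,5,6}→3  {2,6,7}→3  {3,4,5}→1  {4,5,6}→3  {4,5,7}→3  {5,6,7}→6
  4 left: {0,1,2,6}→1  {1,2,5,6}→4  {1,2,6,7}→4  {2,4,5,6}→6  {2,5,6,7}→12  {3,4,5,6}→4  {3,4,5,7}→4  {4,5,6,7}→12
  5 left: {0,1,2,5,6}→5  {0,1,2,6,7}→5  {1,2,4,5,6}→10  {1,2,5,6,7}→20  {2,3,4,5,6}→10  {2,4,5,6,7}→30  {3,4,5,6,7}→20
  6 left: {0,1,2,4,5,6}→15  {0,1,2,5,6,7}→30  {1,2,3,4,5,6}→20  {1,2,4,5,6,7}→60  {2,3,4,5,6,7}→60
  placing 0:u first → 140 extensions
  placing 3:r first → 105 extensions
  placing 7:t first → 35 extensions
total linear extensions = 280

280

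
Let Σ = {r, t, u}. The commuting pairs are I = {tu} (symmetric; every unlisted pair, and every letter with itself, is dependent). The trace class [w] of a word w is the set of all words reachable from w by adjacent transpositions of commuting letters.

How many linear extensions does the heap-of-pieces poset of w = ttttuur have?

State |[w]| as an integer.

0(t) covers ∅
1(t) covers 0:t
2(t) covers 1:t
3(t) covers 2:t
4(u) covers ∅
5(u) covers 4:u
6(r) covers 3:t, 5:u
floor of heap: 0:t, 4:u
completions by unplaced set U, small U first (add the entries for U minus each lowest piece of U):
  |U|=1: {6}:1
  |U|=2: {3,6}:1  {5,6}:1
  |U|=3: {2,3,6}:1  {3,5,6}:2  {4,5,6}:1
  |U|=4: {1,2,3,6}:1  {2,3,5,6}:3  {3,4,5,6}:3
  |U|=5: {0,1,2,3,6}:1  {1,2,3,5,6}:4  {2,3,4,5,6}:6
  start at 0(t): 10
  start at 4(u): 5
sum over floor = 15

15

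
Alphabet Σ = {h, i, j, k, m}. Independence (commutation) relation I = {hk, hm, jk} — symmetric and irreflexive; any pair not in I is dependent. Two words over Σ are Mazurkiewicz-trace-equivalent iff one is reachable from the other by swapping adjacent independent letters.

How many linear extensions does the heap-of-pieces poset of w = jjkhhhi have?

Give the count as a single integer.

#0=j has no predecessor
#1=j depends on [0:j]
#2=k has no predecessor
#3=h depends on [1:j]
#4=h depends on [3:h]
#5=h depends on [4:h]
#6=i depends on [2:k, 5:h]
sources: [0:j, 2:k]
N(rest) = Σ N(rest − s) over sources s of rest; N(one piece) = 1:
  size 1 → [6]=1
  size 2 → [2,6]=1  [5,6]=1
  size 3 → [2,5,6]=2  [4,5,6]=1
  size 4 → [2,4,5,6]=3  [3,4,5,6]=1
  size 5 → [1,3,4,5,6]=1  [2,3,4,5,6]=4
  first=0(j) contributes 5
  first=2(k) contributes 1
|[w]| = 6

6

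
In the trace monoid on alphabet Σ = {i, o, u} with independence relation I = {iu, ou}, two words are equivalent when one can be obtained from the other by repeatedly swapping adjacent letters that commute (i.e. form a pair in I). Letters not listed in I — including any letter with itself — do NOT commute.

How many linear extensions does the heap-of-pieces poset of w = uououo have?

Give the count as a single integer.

20

#0=u has no predecessor
#1=o has no predecessor
#2=u depends on [0:u]
#3=o depends on [1:o]
#4=u depends on [2:u]
#5=o depends on [3:o]
sources: [0:u, 1:o]
N(rest) = Σ N(rest − s) over sources s of rest; N(one piece) = 1:
  size 1 → [4]=1  [5]=1
  size 2 → [2,4]=1  [3,5]=1  [4,5]=2
  size 3 → [0,2,4]=1  [1,3,5]=1  [2,4,5]=3  [3,4,5]=3
  size 4 → [0,2,4,5]=4  [1,3,4,5]=4  [2,3,4,5]=6
  first=0(u) contributes 10
  first=1(o) contributes 10
|[w]| = 20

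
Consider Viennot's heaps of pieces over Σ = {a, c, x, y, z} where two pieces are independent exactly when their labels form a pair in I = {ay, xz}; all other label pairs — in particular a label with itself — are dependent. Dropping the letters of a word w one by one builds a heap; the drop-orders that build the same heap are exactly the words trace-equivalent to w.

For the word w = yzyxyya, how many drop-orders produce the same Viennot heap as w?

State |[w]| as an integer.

3

#0=y has no predecessor
#1=z depends on [0:y]
#2=y depends on [1:z]
#3=x depends on [2:y]
#4=y depends on [3:x]
#5=y depends on [4:y]
#6=a depends on [3:x]
sources: [0:y]
N(rest) = Σ N(rest − s) over sources s of rest; N(one piece) = 1:
  size 1 → [5]=1  [6]=1
  size 2 → [4,5]=1  [5,6]=2
  size 3 → [4,5,6]=3
  size 4 → [3,4,5,6]=3
  size 5 → [2,3,4,5,6]=3
  first=0(y) contributes 3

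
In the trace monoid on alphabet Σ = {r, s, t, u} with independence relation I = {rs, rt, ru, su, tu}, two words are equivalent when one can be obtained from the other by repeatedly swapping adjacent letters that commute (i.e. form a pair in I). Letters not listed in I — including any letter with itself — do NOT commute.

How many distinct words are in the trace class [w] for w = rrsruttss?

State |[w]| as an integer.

#0=r has no predecessor
#1=r depends on [0:r]
#2=s has no predecessor
#3=r depends on [1:r]
#4=u has no predecessor
#5=t depends on [2:s]
#6=t depends on [5:t]
#7=s depends on [6:t]
#8=s depends on [7:s]
sources: [0:r, 2:s, 4:u]
N(rest) = Σ N(rest − s) over sources s of rest; N(one piece) = 1:
  size 1 → [3]=1  [4]=1  [8]=1
  size 2 → [1,3]=1  [3,4]=2  [3,8]=2  [4,8]=2  [7,8]=1
  size 3 → [0,1,3]=1  [1,3,4]=3  [1,3,8]=3  [3,4,8]=6  [3,7,8]=3  [4,7,8]=3  [6,7,8]=1
  size 4 → [0,1,3,4]=4  [0,1,3,8]=4  [1,3,4,8]=12  [1,3,7,8]=6  [3,4,7,8]=12  [3,6,7,8]=4  [4,6,7,8]=4  [5,6,7,8]=1
  size 5 → [0,1,3,4,8]=20  [0,1,3,7,8]=10  [1,3,4,7,8]=30  [1,3,6,7,8]=10  [2,5,6,7,8]=1  [3,4,6,7,8]=20  [3,5,6,7,8]=5  [4,5,6,7,8]=5
  size 6 → [0,1,3,4,7,8]=60  [0,1,3,6,7,8]=20  [1,3,4,6,7,8]=60  [1,3,5,6,7,8]=15  [2,3,5,6,7,8]=6  [2,4,5,6,7,8]=6  [3,4,5,6,7,8]=30
  size 7 → [0,1,3,4,6,7,8]=140  [0,1,3,5,6,7,8]=35  [1,2,3,5,6,7,8]=21  [1,3,4,5,6,7,8]=105  [2,3,4,5,6,7,8]=42
  first=0(r) contributes 168
  first=2(s) contributes 280
  first=4(u) contributes 56
|[w]| = 504

504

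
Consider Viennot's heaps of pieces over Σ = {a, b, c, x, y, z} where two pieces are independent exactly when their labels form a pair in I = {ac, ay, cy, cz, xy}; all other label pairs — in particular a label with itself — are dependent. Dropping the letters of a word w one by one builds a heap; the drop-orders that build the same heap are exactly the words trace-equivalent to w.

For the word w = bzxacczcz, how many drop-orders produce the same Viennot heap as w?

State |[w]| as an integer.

#0=b has no predecessor
#1=z depends on [0:b]
#2=x depends on [1:z]
#3=a depends on [2:x]
#4=c depends on [2:x]
#5=c depends on [4:c]
#6=z depends on [3:a]
#7=c depends on [5:c]
#8=z depends on [6:z]
sources: [0:b]
N(rest) = Σ N(rest − s) over sources s of rest; N(one piece) = 1:
  size 1 → [7]=1  [8]=1
  size 2 → [5,7]=1  [6,8]=1  [7,8]=2
  size 3 → [3,6,8]=1  [4,5,7]=1  [5,7,8]=3  [6,7,8]=3
  size 4 → [3,6,7,8]=4  [4,5,7,8]=4  [5,6,7,8]=6
  size 5 → [3,5,6,7,8]=10  [4,5,6,7,8]=10
  size 6 → [3,4,5,6,7,8]=20
  size 7 → [2,3,4,5,6,7,8]=20
  first=0(b) contributes 20

20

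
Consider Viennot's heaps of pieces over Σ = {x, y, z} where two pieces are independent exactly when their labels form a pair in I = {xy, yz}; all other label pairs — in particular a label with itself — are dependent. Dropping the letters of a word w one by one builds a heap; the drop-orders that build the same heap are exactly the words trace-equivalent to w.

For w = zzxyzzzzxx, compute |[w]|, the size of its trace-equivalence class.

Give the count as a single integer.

drop 0:z onto floor
drop 1:z onto {0:z}
drop 2:x onto {1:z}
drop 3:y onto floor
drop 4:z onto {2:x}
drop 5:z onto {4:z}
drop 6:z onto {5:z}
drop 7:z onto {6:z}
drop 8:x onto {7:z}
drop 9:x onto {8:x}
ground layer = {0:z, 3:y}
drop-orders for the pieces not yet dropped (sum over which currently-grounded one goes next):
  1 to go: {3} 1  {9} 1
  2 to go: {3,9} 2  {8,9} 1
  3 to go: {3,8,9} 3  {7,8,9} 1
  4 to go: {3,7,8,9} 4  {6,7,8,9} 1
  5 to go: {3,6,7,8,9} 5  {5,6,7,8,9} 1
  6 to go: {3,5,6,7,8,9} 6  {4,5,6,7,8,9} 1
  7 to go: {2,4,5,6,7,8,9} 1  {3,4,5,6,7,8,9} 7
  8 to go: {1,2,4,5,6,7,8,9} 1  {2,3,4,5,6,7,8,9} 8
  if 0:z drops first: 9 orders
  if 3:y drops first: 1 orders
heap linearizations: 10

10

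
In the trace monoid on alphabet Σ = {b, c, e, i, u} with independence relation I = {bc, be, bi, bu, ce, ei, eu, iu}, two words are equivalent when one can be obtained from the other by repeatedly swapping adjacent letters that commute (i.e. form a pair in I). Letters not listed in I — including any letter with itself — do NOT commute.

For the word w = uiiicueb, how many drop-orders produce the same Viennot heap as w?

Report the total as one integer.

#0=u has no predecessor
#1=i has no predecessor
#2=i depends on [1:i]
#3=i depends on [2:i]
#4=c depends on [0:u, 3:i]
#5=u depends on [4:c]
#6=e has no predecessor
#7=b has no predecessor
sources: [0:u, 1:i, 6:e, 7:b]
N(rest) = Σ N(rest − s) over sources s of rest; N(one piece) = 1:
  size 1 → [5]=1  [6]=1  [7]=1
  size 2 → [4,5]=1  [5,6]=2  [5,7]=2  [6,7]=2
  size 3 → [0,4,5]=1  [3,4,5]=1  [4,5,6]=3  [4,5,7]=3  [5,6,7]=6
  size 4 → [0,3,4,5]=2  [0,4,5,6]=4  [0,4,5,7]=4  [2,3,4,5]=1  [3,4,5,6]=4  [3,4,5,7]=4  [4,5,6,7]=12
  size 5 → [0,2,3,4,5]=3  [0,3,4,5,6]=10  [0,3,4,5,7]=10  [0,4,5,6,7]=20  [1,2,3,4,5]=1  [2,3,4,5,6]=5  [2,3,4,5,7]=5  [3,4,5,6,7]=20
  size 6 → [0,1,2,3,4,5]=4  [0,2,3,4,5,6]=18  [0,2,3,4,5,7]=18  [0,3,4,5,6,7]=60  [1,2,3,4,5,6]=6  [1,2,3,4,5,7]=6  [2,3,4,5,6,7]=30
  first=0(u) contributes 42
  first=1(i) contributes 126
  first=6(e) contributes 28
  first=7(b) contributes 28
|[w]| = 224

224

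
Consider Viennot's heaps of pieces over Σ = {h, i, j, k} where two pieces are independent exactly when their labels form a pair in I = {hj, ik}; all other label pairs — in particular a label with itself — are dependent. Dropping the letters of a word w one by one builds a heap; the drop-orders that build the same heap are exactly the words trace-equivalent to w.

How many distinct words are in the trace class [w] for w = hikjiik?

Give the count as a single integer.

6

drop 0:h onto floor
drop 1:i onto {0:h}
drop 2:k onto {0:h}
drop 3:j onto {1:i, 2:k}
drop 4:i onto {3:j}
drop 5:i onto {4:i}
drop 6:k onto {3:j}
ground layer = {0:h}
drop-orders for the pieces not yet dropped (sum over which currently-grounded one goes next):
  1 to go: {5} 1  {6} 1
  2 to go: {4,5} 1  {5,6} 2
  3 to go: {4,5,6} 3
  4 to go: {3,4,5,6} 3
  5 to go: {1,3,4,5,6} 3  {2,3,4,5,6} 3
  if 0:h drops first: 6 orders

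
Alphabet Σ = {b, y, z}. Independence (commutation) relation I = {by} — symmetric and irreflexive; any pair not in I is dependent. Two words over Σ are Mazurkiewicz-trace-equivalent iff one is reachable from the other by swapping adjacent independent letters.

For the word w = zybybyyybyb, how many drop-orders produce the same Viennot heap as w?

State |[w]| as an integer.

0(z) covers ∅
1(y) covers 0:z
2(b) covers 0:z
3(y) covers 1:y
4(b) covers 2:b
5(y) covers 3:y
6(y) covers 5:y
7(y) covers 6:y
8(b) covers 4:b
9(y) covers 7:y
10(b) covers 8:b
floor of heap: 0:z
completions by unplaced set U, small U first (add the entries for U minus each lowest piece of U):
  |U|=1: {9}:1  {10}:1
  |U|=2: {7,9}:1  {8,10}:1  {9,10}:2
  |U|=3: {4,8,10}:1  {6,7,9}:1  {7,9,10}:3  {8,9,10}:3
  |U|=4: {2,4,8,10}:1  {4,8,9,10}:4  {5,6,7,9}:1  {6,7,9,10}:4  {7,8,9,10}:6
  |U|=5: {2,4,8,9,10}:5  {3,5,6,7,9}:1  {4,7,8,9,10}:10  {5,6,7,9,10}:5  {6,7,8,9,10}:10
  |U|=6: {1,3,5,6,7,9}:1  {2,4,7,8,9,10}:15  {3,5,6,7,9,10}:6  {4,6,7,8,9,10}:20  {5,6,7,8,9,10}:15
  |U|=7: {1,3,5,6,7,9,10}:7  {2,4,6,7,8,9,10}:35  {3,5,6,7,8,9,10}:21  {4,5,6,7,8,9,10}:35
  |U|=8: {1,3,5,6,7,8,9,10}:28  {2,4,5,6,7,8,9,10}:70  {3,4,5,6,7,8,9,10}:56
  |U|=9: {1,3,4,5,6,7,8,9,10}:84  {2,3,4,5,6,7,8,9,10}:126
  start at 0(z): 210

210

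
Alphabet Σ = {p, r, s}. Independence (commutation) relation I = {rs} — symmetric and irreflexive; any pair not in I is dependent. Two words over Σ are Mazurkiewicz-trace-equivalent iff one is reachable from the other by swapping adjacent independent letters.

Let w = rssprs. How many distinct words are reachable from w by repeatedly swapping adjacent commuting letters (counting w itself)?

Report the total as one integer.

drop 0:r onto floor
drop 1:s onto floor
drop 2:s onto {1:s}
drop 3:p onto {0:r, 2:s}
drop 4:r onto {3:p}
drop 5:s onto {3:p}
ground layer = {0:r, 1:s}
drop-orders for the pieces not yet dropped (sum over which currently-grounded one goes next):
  1 to go: {4} 1  {5} 1
  2 to go: {4,5} 2
  3 to go: {3,4,5} 2
  4 to go: {0,3,4,5} 2  {2,3,4,5} 2
  if 0:r drops first: 2 orders
  if 1:s drops first: 4 orders
heap linearizations: 6

6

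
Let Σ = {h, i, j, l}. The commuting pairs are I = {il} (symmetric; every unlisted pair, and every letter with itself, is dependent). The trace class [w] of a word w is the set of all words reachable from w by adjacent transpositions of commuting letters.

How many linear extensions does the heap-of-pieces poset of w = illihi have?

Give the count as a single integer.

drop 0:i onto floor
drop 1:l onto floor
drop 2:l onto {1:l}
drop 3:i onto {0:i}
drop 4:h onto {2:l, 3:i}
drop 5:i onto {4:h}
ground layer = {0:i, 1:l}
drop-orders for the pieces not yet dropped (sum over which currently-grounded one goes next):
  1 to go: {5} 1
  2 to go: {4,5} 1
  3 to go: {2,4,5} 1  {3,4,5} 1
  4 to go: {0,3,4,5} 1  {1,2,4,5} 1  {2,3,4,5} 2
  if 0:i drops first: 3 orders
  if 1:l drops first: 3 orders
heap linearizations: 6

6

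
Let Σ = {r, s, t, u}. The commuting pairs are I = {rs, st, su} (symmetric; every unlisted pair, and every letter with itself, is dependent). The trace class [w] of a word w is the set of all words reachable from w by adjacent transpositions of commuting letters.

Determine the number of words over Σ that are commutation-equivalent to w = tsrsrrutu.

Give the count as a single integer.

drop 0:t onto floor
drop 1:s onto floor
drop 2:r onto {0:t}
drop 3:s onto {1:s}
drop 4:r onto {2:r}
drop 5:r onto {4:r}
drop 6:u onto {5:r}
drop 7:t onto {6:u}
drop 8:u onto {7:t}
ground layer = {0:t, 1:s}
drop-orders for the pieces not yet dropped (sum over which currently-grounded one goes next):
  1 to go: {3} 1  {8} 1
  2 to go: {1,3} 1  {3,8} 2  {7,8} 1
  3 to go: {1,3,8} 3  {3,7,8} 3  {6,7,8} 1
  4 to go: {1,3,7,8} 6  {3,6,7,8} 4  {5,6,7,8} 1
  5 to go: {1,3,6,7,8} 10  {3,5,6,7,8} 5  {4,5,6,7,8} 1
  6 to go: {1,3,5,6,7,8} 15  {2,4,5,6,7,8} 1  {3,4,5,6,7,8} 6
  7 to go: {0,2,4,5,6,7,8} 1  {1,3,4,5,6,7,8} 21  {2,3,4,5,6,7,8} 7
  if 0:t drops first: 28 orders
  if 1:s drops first: 8 orders
heap linearizations: 36

36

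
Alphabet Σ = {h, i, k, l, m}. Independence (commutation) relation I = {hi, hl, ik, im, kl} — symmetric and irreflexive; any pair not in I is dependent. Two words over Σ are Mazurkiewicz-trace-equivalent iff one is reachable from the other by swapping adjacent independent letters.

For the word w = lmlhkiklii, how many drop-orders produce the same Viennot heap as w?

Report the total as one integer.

drop 0:l onto floor
drop 1:m onto {0:l}
drop 2:l onto {1:m}
drop 3:h onto {1:m}
drop 4:k onto {3:h}
drop 5:i onto {2:l}
drop 6:k onto {4:k}
drop 7:l onto {5:i}
drop 8:i onto {7:l}
drop 9:i onto {8:i}
ground layer = {0:l}
drop-orders for the pieces not yet dropped (sum over which currently-grounded one goes next):
  1 to go: {6} 1  {9} 1
  2 to go: {4,6} 1  {6,9} 2  {8,9} 1
  3 to go: {3,4,6} 1  {4,6,9} 3  {6,8,9} 3  {7,8,9} 1
  4 to go: {3,4,6,9} 4  {4,6,8,9} 6  {5,7,8,9} 1  {6,7,8,9} 4
  5 to go: {2,5,7,8,9} 1  {3,4,6,8,9} 10  {4,6,7,8,9} 10  {5,6,7,8,9} 5
  6 to go: {2,5,6,7,8,9} 6  {3,4,6,7,8,9} 20  {4,5,6,7,8,9} 15
  7 to go: {2,4,5,6,7,8,9} 21  {3,4,5,6,7,8,9} 35
  8 to go: {2,3,4,5,6,7,8,9} 56
  if 0:l drops first: 56 orders

56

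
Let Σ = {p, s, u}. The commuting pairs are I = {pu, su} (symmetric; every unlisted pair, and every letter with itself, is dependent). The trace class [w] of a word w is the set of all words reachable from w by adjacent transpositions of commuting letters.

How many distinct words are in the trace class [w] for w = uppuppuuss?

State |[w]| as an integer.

0(u) covers ∅
1(p) covers ∅
2(p) covers 1:p
3(u) covers 0:u
4(p) covers 2:p
5(p) covers 4:p
6(u) covers 3:u
7(u) covers 6:u
8(s) covers 5:p
9(s) covers 8:s
floor of heap: 0:u, 1:p
completions by unplaced set U, small U first (add the entries for U minus each lowest piece of U):
  |U|=1: {7}:1  {9}:1
  |U|=2: {6,7}:1  {7,9}:2  {8,9}:1
  |U|=3: {3,6,7}:1  {5,8,9}:1  {6,7,9}:3  {7,8,9}:3
  |U|=4: {0,3,6,7}:1  {3,6,7,9}:4  {4,5,8,9}:1  {5,7,8,9}:4  {6,7,8,9}:6
  |U|=5: {0,3,6,7,9}:5  {2,4,5,8,9}:1  {3,6,7,8,9}:10  {4,5,7,8,9}:5  {5,6,7,8,9}:10
  |U|=6: {0,3,6,7,8,9}:15  {1,2,4,5,8,9}:1  {2,4,5,7,8,9}:6  {3,5,6,7,8,9}:20  {4,5,6,7,8,9}:15
  |U|=7: {0,3,5,6,7,8,9}:35  {1,2,4,5,7,8,9}:7  {2,4,5,6,7,8,9}:21  {3,4,5,6,7,8,9}:35
  |U|=8: {0,3,4,5,6,7,8,9}:70  {1,2,4,5,6,7,8,9}:28  {2,3,4,5,6,7,8,9}:56
  start at 0(u): 84
  start at 1(p): 126
sum over floor = 210

210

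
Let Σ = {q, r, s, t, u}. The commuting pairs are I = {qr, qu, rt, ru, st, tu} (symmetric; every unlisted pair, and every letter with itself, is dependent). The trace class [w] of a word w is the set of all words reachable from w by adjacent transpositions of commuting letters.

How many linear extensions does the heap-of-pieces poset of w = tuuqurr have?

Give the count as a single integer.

piece 0:t — minimal
piece 1:u — minimal
piece 2:u rests on {1:u}
piece 3:q rests on {0:t}
piece 4:u rests on {2:u}
piece 5:r — minimal
piece 6:r rests on {5:r}
minimal pieces: {0:t, 1:u, 5:r}
ways to finish when only these pieces remain (= sum over removing one remaining piece with nothing left below it):
  1 left: {3}→1  {4}→1  {6}→1
  2 left: {0,3}→1  {2,4}→1  {3,4}→2  {3,6}→2  {4,6}→2  {5,6}→1
  3 left: {0,3,4}→3  {0,3,6}→3  {1,2,4}→1  {2,3,4}→3  {2,4,6}→3  {3,4,6}→6  {3,5,6}→3  {4,5,6}→3
  4 left: {0,2,3,4}→6  {0,3,4,6}→12  {0,3,5,6}→6  {1,2,3,4}→4  {1,2,4,6}→4  {2,3,4,6}→12  {2,4,5,6}→6  {3,4,5,6}→12
  5 left: {0,1,2,3,4}→10  {0,2,3,4,6}→30  {0,3,4,5,6}→30  {1,2,3,4,6}→20  {1,2,4,5,6}→10  {2,3,4,5,6}→30
  placing 0:t first → 60 extensions
  placing 1:u first → 90 extensions
  placing 5:r first → 60 extensions
total linear extensions = 210

210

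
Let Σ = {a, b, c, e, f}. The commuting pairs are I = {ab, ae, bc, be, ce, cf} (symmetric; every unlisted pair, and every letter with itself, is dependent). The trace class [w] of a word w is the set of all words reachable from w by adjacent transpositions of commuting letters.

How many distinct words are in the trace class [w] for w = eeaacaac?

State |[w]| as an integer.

0(e) covers ∅
1(e) covers 0:e
2(a) covers ∅
3(a) covers 2:a
4(c) covers 3:a
5(a) covers 4:c
6(a) covers 5:a
7(c) covers 6:a
floor of heap: 0:e, 2:a
completions by unplaced set U, small U first (add the entries for U minus each lowest piece of U):
  |U|=1: {1}:1  {7}:1
  |U|=2: {0,1}:1  {1,7}:2  {6,7}:1
  |U|=3: {0,1,7}:3  {1,6,7}:3  {5,6,7}:1
  |U|=4: {0,1,6,7}:6  {1,5,6,7}:4  {4,5,6,7}:1
  |U|=5: {0,1,5,6,7}:10  {1,4,5,6,7}:5  {3,4,5,6,7}:1
  |U|=6: {0,1,4,5,6,7}:15  {1,3,4,5,6,7}:6  {2,3,4,5,6,7}:1
  start at 0(e): 7
  start at 2(a): 21
sum over floor = 28

28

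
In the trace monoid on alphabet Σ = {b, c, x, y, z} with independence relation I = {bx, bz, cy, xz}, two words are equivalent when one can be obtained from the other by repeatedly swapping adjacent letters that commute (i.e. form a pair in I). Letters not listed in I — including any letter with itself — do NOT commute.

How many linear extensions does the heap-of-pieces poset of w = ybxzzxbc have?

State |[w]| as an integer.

#0=y has no predecessor
#1=b depends on [0:y]
#2=x depends on [0:y]
#3=z depends on [0:y]
#4=z depends on [3:z]
#5=x depends on [2:x]
#6=b depends on [1:b]
#7=c depends on [4:z, 5:x, 6:b]
sources: [0:y]
N(rest) = Σ N(rest − s) over sources s of rest; N(one piece) = 1:
  size 1 → [7]=1
  size 2 → [4,7]=1  [5,7]=1  [6,7]=1
  size 3 → [1,6,7]=1  [2,5,7]=1  [3,4,7]=1  [4,5,7]=2  [4,6,7]=2  [5,6,7]=2
  size 4 → [1,4,6,7]=3  [1,5,6,7]=3  [2,4,5,7]=3  [2,5,6,7]=3  [3,4,5,7]=3  [3,4,6,7]=3  [4,5,6,7]=6
  size 5 → [1,2,5,6,7]=6  [1,3,4,6,7]=6  [1,4,5,6,7]=12  [2,3,4,5,7]=6  [2,4,5,6,7]=12  [3,4,5,6,7]=12
  size 6 → [1,2,4,5,6,7]=30  [1,3,4,5,6,7]=30  [2,3,4,5,6,7]=30
  first=0(y) contributes 90

90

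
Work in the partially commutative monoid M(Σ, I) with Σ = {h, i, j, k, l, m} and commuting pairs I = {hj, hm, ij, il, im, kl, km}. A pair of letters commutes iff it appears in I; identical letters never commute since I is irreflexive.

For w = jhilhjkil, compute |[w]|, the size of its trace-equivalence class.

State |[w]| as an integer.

36

drop 0:j onto floor
drop 1:h onto floor
drop 2:i onto {1:h}
drop 3:l onto {0:j, 1:h}
drop 4:h onto {2:i, 3:l}
drop 5:j onto {3:l}
drop 6:k onto {4:h, 5:j}
drop 7:i onto {6:k}
drop 8:l onto {4:h, 5:j}
ground layer = {0:j, 1:h}
drop-orders for the pieces not yet dropped (sum over which currently-grounded one goes next):
  1 to go: {7} 1  {8} 1
  2 to go: {6,7} 1  {7,8} 2
  3 to go: {6,7,8} 3
  4 to go: {4,6,7,8} 3  {5,6,7,8} 3
  5 to go: {2,4,6,7,8} 3  {4,5,6,7,8} 6
  6 to go: {2,4,5,6,7,8} 9  {3,4,5,6,7,8} 6
  7 to go: {0,3,4,5,6,7,8} 6  {2,3,4,5,6,7,8} 15
  if 0:j drops first: 15 orders
  if 1:h drops first: 21 orders
heap linearizations: 36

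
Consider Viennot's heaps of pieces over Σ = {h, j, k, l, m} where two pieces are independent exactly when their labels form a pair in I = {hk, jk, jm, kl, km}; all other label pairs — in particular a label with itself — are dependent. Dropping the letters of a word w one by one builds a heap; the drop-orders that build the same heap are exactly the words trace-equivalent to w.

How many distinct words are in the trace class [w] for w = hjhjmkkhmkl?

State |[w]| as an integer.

330

piece 0:h — minimal
piece 1:j rests on {0:h}
piece 2:h rests on {1:j}
piece 3:j rests on {2:h}
piece 4:m rests on {2:h}
piece 5:k — minimal
piece 6:k rests on {5:k}
piece 7:h rests on {3:j, 4:m}
piece 8:m rests on {7:h}
piece 9:k rests on {6:k}
piece 10:l rests on {8:m}
minimal pieces: {0:h, 5:k}
ways to finish when only these pieces remain (= sum over removing one remaining piece with nothing left below it):
  1 left: {9}→1  {10}→1
  2 left: {6,9}→1  {8,10}→1  {9,10}→2
  3 left: {5,6,9}→1  {6,9,10}→3  {7,8,10}→1  {8,9,10}→3
  4 left: {3,7,8,10}→1  {4,7,8,10}→1  {5,6,9,10}→4  {6,8,9,10}→6  {7,8,9,10}→4
  5 left: {3,4,7,8,10}→2  {3,7,8,9,10}→5  {4,7,8,9,10}→5  {5,6,8,9,10}→10  {6,7,8,9,10}→10
  6 left: {2,3,4,7,8,10}→2  {3,4,7,8,9,10}→12  {3,6,7,8,9,10}→15  {4,6,7,8,9,10}→15  {5,6,7,8,9,10}→20
  7 left: {1,2,3,4,7,8,10}→2  {2,3,4,7,8,9,10}→14  {3,4,6,7,8,9,10}→42  {3,5,6,7,8,9,10}→35  {4,5,6,7,8,9,10}→35
  8 left: {0,1,2,3,4,7,8,10}→2  {1,2,3,4,7,8,9,10}→16  {2,3,4,6,7,8,9,10}→56  {3,4,5,6,7,8,9,10}→112
  9 left: {0,1,2,3,4,7,8,9,10}→18  {1,2,3,4,6,7,8,9,10}→72  {2,3,4,5,6,7,8,9,10}→168
  placing 0:h first → 240 extensions
  placing 5:k first → 90 extensions
total linear extensions = 330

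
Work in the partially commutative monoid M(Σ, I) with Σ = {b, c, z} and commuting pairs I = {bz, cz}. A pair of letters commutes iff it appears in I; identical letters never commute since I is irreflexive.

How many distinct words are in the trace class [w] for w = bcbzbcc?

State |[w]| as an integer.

0(b) covers ∅
1(c) covers 0:b
2(b) covers 1:c
3(z) covers ∅
4(b) covers 2:b
5(c) covers 4:b
6(c) covers 5:c
floor of heap: 0:b, 3:z
completions by unplaced set U, small U first (add the entries for U minus each lowest piece of U):
  |U|=1: {3}:1  {6}:1
  |U|=2: {3,6}:2  {5,6}:1
  |U|=3: {3,5,6}:3  {4,5,6}:1
  |U|=4: {2,4,5,6}:1  {3,4,5,6}:4
  |U|=5: {1,2,4,5,6}:1  {2,3,4,5,6}:5
  start at 0(b): 6
  start at 3(z): 1
sum over floor = 7

7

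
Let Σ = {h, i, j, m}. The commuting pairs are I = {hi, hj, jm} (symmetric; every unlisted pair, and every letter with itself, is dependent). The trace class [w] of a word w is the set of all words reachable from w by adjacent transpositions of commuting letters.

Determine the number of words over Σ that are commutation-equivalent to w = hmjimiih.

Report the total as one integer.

piece 0:h — minimal
piece 1:m rests on {0:h}
piece 2:j — minimal
piece 3:i rests on {1:m, 2:j}
piece 4:m rests on {3:i}
piece 5:i rests on {4:m}
piece 6:i rests on {5:i}
piece 7:h rests on {4:m}
minimal pieces: {0:h, 2:j}
ways to finish when only these pieces remain (= sum over removing one remaining piece with nothing left below it):
  1 left: {6}→1  {7}→1
  2 left: {5,6}→1  {6,7}→2
  3 left: {5,6,7}→3
  4 left: {4,5,6,7}→3
  5 left: {3,4,5,6,7}→3
  6 left: {1,3,4,5,6,7}→3  {2,3,4,5,6,7}→3
  placing 0:h first → 6 extensions
  placing 2:j first → 3 extensions
total linear extensions = 9

9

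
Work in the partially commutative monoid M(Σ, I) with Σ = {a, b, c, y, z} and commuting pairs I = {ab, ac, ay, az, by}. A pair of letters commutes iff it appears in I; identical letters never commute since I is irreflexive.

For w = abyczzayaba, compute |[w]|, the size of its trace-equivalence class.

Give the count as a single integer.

drop 0:a onto floor
drop 1:b onto floor
drop 2:y onto floor
drop 3:c onto {1:b, 2:y}
drop 4:z onto {3:c}
drop 5:z onto {4:z}
drop 6:a onto {0:a}
drop 7:y onto {5:z}
drop 8:a onto {6:a}
drop 9:b onto {5:z}
drop 10:a onto {8:a}
ground layer = {0:a, 1:b, 2:y}
drop-orders for the pieces not yet dropped (sum over which currently-grounded one goes next):
  1 to go: {7} 1  {9} 1  {10} 1
  2 to go: {7,9} 2  {7,10} 2  {8,10} 1  {9,10} 2
  3 to go: {5,7,9} 2  {6,8,10} 1  {7,8,10} 3  {7,9,10} 6  {8,9,10} 3
  4 to go: {0,6,8,10} 1  {4,5,7,9} 2  {5,7,9,10} 8  {6,7,8,10} 4  {6,8,9,10} 4  {7,8,9,10} 12
  5 to go: {0,6,7,8,10} 5  {0,6,8,9,10} 5  {3,4,5,7,9} 2  {4,5,7,9,10} 10  {5,7,8,9,10} 20  {6,7,8,9,10} 20
  6 to go: {0,6,7,8,9,10} 30  {1,3,4,5,7,9} 2  {2,3,4,5,7,9} 2  {3,4,5,7,9,10} 12  {4,5,7,8,9,10} 30  {5,6,7,8,9,10} 40
  7 to go: {0,5,6,7,8,9,10} 70  {1,2,3,4,5,7,9} 4  {1,3,4,5,7,9,10} 14  {2,3,4,5,7,9,10} 14  {3,4,5,7,8,9,10} 42  {4,5,6,7,8,9,10} 70
  8 to go: {0,4,5,6,7,8,9,10} 140  {1,2,3,4,5,7,9,10} 32  {1,3,4,5,7,8,9,10} 56  {2,3,4,5,7,8,9,10} 56  {3,4,5,6,7,8,9,10} 112
  9 to go: {0,3,4,5,6,7,8,9,10} 252  {1,2,3,4,5,7,8,9,10} 144  {1,3,4,5,6,7,8,9,10} 168  {2,3,4,5,6,7,8,9,10} 168
  if 0:a drops first: 480 orders
  if 1:b drops first: 420 orders
  if 2:y drops first: 420 orders
heap linearizations: 1320

1320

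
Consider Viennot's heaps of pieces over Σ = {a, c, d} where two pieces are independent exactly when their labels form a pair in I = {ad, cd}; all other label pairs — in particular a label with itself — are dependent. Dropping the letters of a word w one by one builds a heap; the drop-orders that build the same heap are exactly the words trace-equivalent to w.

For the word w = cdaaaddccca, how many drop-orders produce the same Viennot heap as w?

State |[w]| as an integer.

drop 0:c onto floor
drop 1:d onto floor
drop 2:a onto {0:c}
drop 3:a onto {2:a}
drop 4:a onto {3:a}
drop 5:d onto {1:d}
drop 6:d onto {5:d}
drop 7:c onto {4:a}
drop 8:c onto {7:c}
drop 9:c onto {8:c}
drop 10:a onto {9:c}
ground layer = {0:c, 1:d}
drop-orders for the pieces not yet dropped (sum over which currently-grounded one goes next):
  1 to go: {6} 1  {10} 1
  2 to go: {5,6} 1  {6,10} 2  {9,10} 1
  3 to go: {1,5,6} 1  {5,6,10} 3  {6,9,10} 3  {8,9,10} 1
  4 to go: {1,5,6,10} 4  {5,6,9,10} 6  {6,8,9,10} 4  {7,8,9,10} 1
  5 to go: {1,5,6,9,10} 10  {4,7,8,9,10} 1  {5,6,8,9,10} 10  {6,7,8,9,10} 5
  6 to go: {1,5,6,8,9,10} 20  {3,4,7,8,9,10} 1  {4,6,7,8,9,10} 6  {5,6,7,8,9,10} 15
  7 to go: {1,5,6,7,8,9,10} 35  {2,3,4,7,8,9,10} 1  {3,4,6,7,8,9,10} 7  {4,5,6,7,8,9,10} 21
  8 to go: {0,2,3,4,7,8,9,10} 1  {1,4,5,6,7,8,9,10} 56  {2,3,4,6,7,8,9,10} 8  {3,4,5,6,7,8,9,10} 28
  9 to go: {0,2,3,4,6,7,8,9,10} 9  {1,3,4,5,6,7,8,9,10} 84  {2,3,4,5,6,7,8,9,10} 36
  if 0:c drops first: 120 orders
  if 1:d drops first: 45 orders
heap linearizations: 165

165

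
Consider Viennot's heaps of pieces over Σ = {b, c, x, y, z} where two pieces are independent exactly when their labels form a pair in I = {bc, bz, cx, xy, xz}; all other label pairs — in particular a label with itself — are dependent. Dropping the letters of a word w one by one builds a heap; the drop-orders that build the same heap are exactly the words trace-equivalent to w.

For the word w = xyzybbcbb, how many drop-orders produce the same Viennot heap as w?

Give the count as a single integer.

21

0(x) covers ∅
1(y) covers ∅
2(z) covers 1:y
3(y) covers 2:z
4(b) covers 0:x, 3:y
5(b) covers 4:b
6(c) covers 3:y
7(b) covers 5:b
8(b) covers 7:b
floor of heap: 0:x, 1:y
completions by unplaced set U, small U first (add the entries for U minus each lowest piece of U):
  |U|=1: {6}:1  {8}:1
  |U|=2: {6,8}:2  {7,8}:1
  |U|=3: {5,7,8}:1  {6,7,8}:3
  |U|=4: {4,5,7,8}:1  {5,6,7,8}:4
  |U|=5: {0,4,5,7,8}:1  {4,5,6,7,8}:5
  |U|=6: {0,4,5,6,7,8}:6  {3,4,5,6,7,8}:5
  |U|=7: {0,3,4,5,6,7,8}:11  {2,3,4,5,6,7,8}:5
  start at 0(x): 5
  start at 1(y): 16
sum over floor = 21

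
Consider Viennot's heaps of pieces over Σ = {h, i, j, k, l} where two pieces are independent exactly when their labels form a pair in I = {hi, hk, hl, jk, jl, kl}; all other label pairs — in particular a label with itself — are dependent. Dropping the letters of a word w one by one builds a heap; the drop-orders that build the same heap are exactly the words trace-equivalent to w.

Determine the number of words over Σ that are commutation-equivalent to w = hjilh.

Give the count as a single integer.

#0=h has no predecessor
#1=j depends on [0:h]
#2=i depends on [1:j]
#3=l depends on [2:i]
#4=h depends on [1:j]
sources: [0:h]
N(rest) = Σ N(rest − s) over sources s of rest; N(one piece) = 1:
  size 1 → [3]=1  [4]=1
  size 2 → [2,3]=1  [3,4]=2
  size 3 → [2,3,4]=3
  first=0(h) contributes 3

3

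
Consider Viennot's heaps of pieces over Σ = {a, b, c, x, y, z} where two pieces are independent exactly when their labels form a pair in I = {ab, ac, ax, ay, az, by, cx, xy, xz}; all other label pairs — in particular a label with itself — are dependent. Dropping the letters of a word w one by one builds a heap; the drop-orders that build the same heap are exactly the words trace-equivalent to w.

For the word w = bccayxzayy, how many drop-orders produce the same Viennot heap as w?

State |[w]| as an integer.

315

drop 0:b onto floor
drop 1:c onto {0:b}
drop 2:c onto {1:c}
drop 3:a onto floor
drop 4:y onto {2:c}
drop 5:x onto {0:b}
drop 6:z onto {4:y}
drop 7:a onto {3:a}
drop 8:y onto {6:z}
drop 9:y onto {8:y}
ground layer = {0:b, 3:a}
drop-orders for the pieces not yet dropped (sum over which currently-grounded one goes next):
  1 to go: {5} 1  {7} 1  {9} 1
  2 to go: {3,7} 1  {5,7} 2  {5,9} 2  {7,9} 2  {8,9} 1
  3 to go: {3,5,7} 3  {3,7,9} 3  {5,7,9} 6  {5,8,9} 3  {6,8,9} 1  {7,8,9} 3
  4 to go: {3,5,7,9} 12  {3,7,8,9} 6  {4,6,8,9} 1  {5,6,8,9} 4  {5,7,8,9} 12  {6,7,8,9} 4
  5 to go: {2,4,6,8,9} 1  {3,5,7,8,9} 30  {3,6,7,8,9} 10  {4,5,6,8,9} 5  {4,6,7,8,9} 5  {5,6,7,8,9} 20
  6 to go: {1,2,4,6,8,9} 1  {2,4,5,6,8,9} 6  {2,4,6,7,8,9} 6  {3,4,6,7,8,9} 15  {3,5,6,7,8,9} 60  {4,5,6,7,8,9} 30
  7 to go: {1,2,4,5,6,8,9} 7  {1,2,4,6,7,8,9} 7  {2,3,4,6,7,8,9} 21  {2,4,5,6,7,8,9} 42  {3,4,5,6,7,8,9} 105
  8 to go: {0,1,2,4,5,6,8,9} 7  {1,2,3,4,6,7,8,9} 28  {1,2,4,5,6,7,8,9} 56  {2,3,4,5,6,7,8,9} 168
  if 0:b drops first: 252 orders
  if 3:a drops first: 63 orders
heap linearizations: 315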